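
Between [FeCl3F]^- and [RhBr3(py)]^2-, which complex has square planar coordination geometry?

For [FeCl3F]^-: Ligand charges: each chloride is −1; each fluoride is −1. With an overall charge of −1 the iron centre must be in the +3 oxidation state. Iron is a group-8 element; Fe(III) is therefore d⁵. A high-spin d⁵ ion has zero CFSE in either geometry, so four ligands adopt the sterically favoured tetrahedral geometry. → tetrahedral.
For [RhBr3(py)]^2-: Ligand charges: each bromide is −1; pyridine is neutral. With an overall charge of −2 the rhodium centre must be in the +1 oxidation state. Group 9 minus oxidation state 1 gives a d⁸ configuration. A 4d d⁸ ion has a large crystal-field splitting; square planar leaves the high-energy d_{x²−y²} orbital empty and maximises CFSE. → square planar.

[RhBr3(py)]^2-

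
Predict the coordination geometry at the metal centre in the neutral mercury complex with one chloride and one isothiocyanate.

Ligand charges: each chloride is −1; each isothiocyanate is −1. With an overall charge of 0 the mercury centre must be in the +2 oxidation state.
Hg sits in group 12, so the d-electron count is 12 − 2 = 10.
With 2 monodentate ligands the coordination number is 2.
A d¹⁰ ion with only two ligands adopts a linear arrangement (sp hybridisation; no CFSE preference).

linear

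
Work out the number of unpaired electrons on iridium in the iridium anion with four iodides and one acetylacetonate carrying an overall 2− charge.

Each iodide is −1; each acetylacetonate is −1; balancing the −2 overall charge requires Ir(III).
Iridium is a group-9 element; Ir(III) is therefore d⁶.
Counting donor atoms: 4×iodide (monodentate) → 4 donors; 1×acetylacetonate (bidentate) → 2 donors. Coordination number = 6.
The spin state decides the count: a 5d ion has a large Δₒ and is invariably low-spin.
An octahedral low-spin d⁶ ion is t₂g⁶e_g⁰, giving 0 unpaired electrons.

0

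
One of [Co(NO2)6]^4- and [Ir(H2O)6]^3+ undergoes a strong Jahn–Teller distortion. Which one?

[Co(NO2)6]^4-

[Co(NO2)6]^4-: Summing ligand charges against the −4 overall charge gives an oxidation state of +2 for cobalt. Group 9 minus oxidation state 2 gives a d⁷ configuration. Nitro (N-bound nitrite) is a strong-field ligand (high in the spectrochemical series) for a first-row metal, so the complex is low-spin. The t₂g⁶e_g¹ (low-spin) configuration has an unevenly filled e_g set; the Jahn–Teller theorem predicts a tetragonal distortion (typically axial elongation) to lift the degeneracy.
[Ir(H2O)6]^3+: Water is neutral; balancing the +3 overall charge requires Ir(III). Group 9 minus oxidation state 3 gives a d⁶ configuration. A 5d ion has a large Δₒ and is invariably low-spin. The d⁶ configuration leaves the e_g set evenly filled (or empty) — no strong Jahn–Teller driving force.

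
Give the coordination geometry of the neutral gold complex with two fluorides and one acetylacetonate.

Summing ligand charges against the 0 overall charge gives an oxidation state of +3 for gold.
Group 11 minus oxidation state 3 gives a d⁸ configuration.
Counting donor atoms: 2×fluoride (monodentate) → 2 donors; 1×acetylacetonate (bidentate) → 2 donors. Coordination number = 4.
A 5d d⁸ ion has a large crystal-field splitting; square planar leaves the high-energy d_{x²−y²} orbital empty and maximises CFSE.

square planar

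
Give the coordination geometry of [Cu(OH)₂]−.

linear

Each hydroxide is −1; balancing the −1 overall charge requires Cu(I).
Group 11 minus oxidation state 1 gives a d¹⁰ configuration.
With 2 monodentate ligands the coordination number is 2.
A d¹⁰ ion with only two ligands adopts a linear arrangement (sp hybridisation; no CFSE preference).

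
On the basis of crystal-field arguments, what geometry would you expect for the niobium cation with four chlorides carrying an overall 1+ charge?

Summing ligand charges against the +1 overall charge gives an oxidation state of +5 for niobium.
Niobium is a group-5 element; Nb(V) is therefore d⁰.
With 4 monodentate ligands the coordination number is 4.
A d⁰ ion has no crystal-field stabilisation preference between square planar and tetrahedral, so four ligands adopt the sterically favoured tetrahedral geometry.

tetrahedral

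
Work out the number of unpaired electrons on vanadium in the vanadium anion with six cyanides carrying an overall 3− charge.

Each cyanide is −1; balancing the −3 overall charge requires V(III).
Vanadium is a group-5 element; V(III) is therefore d².
In an octahedral field the d² configuration is t₂g²e_g⁰ (only one arrangement possible), giving 2 unpaired electrons.

2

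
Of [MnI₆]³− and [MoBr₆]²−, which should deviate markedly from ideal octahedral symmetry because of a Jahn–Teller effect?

[MnI₆]³−

[MnI₆]³−: Summing ligand charges against the −3 overall charge gives an oxidation state of +3 for manganese. Group 7 minus oxidation state 3 gives a d⁴ configuration. Iodide is a weak-field ligand for a first-row metal, so the complex is high-spin. The t₂g³e_g¹ (high-spin) configuration has an unevenly filled e_g set; the Jahn–Teller theorem predicts a tetragonal distortion (typically axial elongation) to lift the degeneracy.
[MoBr₆]²−: Summing ligand charges against the −2 overall charge gives an oxidation state of +4 for molybdenum. Mo sits in group 6, so the d-electron count is 6 − 4 = 2. The d² configuration leaves the e_g set evenly filled (or empty) — no strong Jahn–Teller driving force.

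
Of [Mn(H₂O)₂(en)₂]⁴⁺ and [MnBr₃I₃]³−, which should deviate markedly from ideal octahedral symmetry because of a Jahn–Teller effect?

[MnBr₃I₃]³−

[Mn(H₂O)₂(en)₂]⁴⁺: Ligand charges: water is neutral; ethylenediamine is neutral. With an overall charge of +4 the manganese centre must be in the +4 oxidation state. Manganese is a group-7 element; Mn(IV) is therefore d³. The d³ configuration leaves the e_g set evenly filled (or empty) — no strong Jahn–Teller driving force.
[MnBr₃I₃]³−: Each bromide is −1; each iodide is −1; balancing the −3 overall charge requires Mn(III). Group 7 minus oxidation state 3 gives a d⁴ configuration. Bromide and iodide are weak-field ligands for a first-row metal, so the complex is high-spin. The t₂g³e_g¹ (high-spin) configuration has an unevenly filled e_g set; the Jahn–Teller theorem predicts a tetragonal distortion (typically axial elongation) to lift the degeneracy.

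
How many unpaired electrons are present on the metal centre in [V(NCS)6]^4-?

3 unpaired electrons

Ligand charges: each isothiocyanate is −1. With an overall charge of −4 the vanadium centre must be in the +2 oxidation state.
V sits in group 5, so the d-electron count is 5 − 2 = 3.
In an octahedral field the d³ configuration is t₂g³e_g⁰ (only one arrangement possible), giving 3 unpaired electrons.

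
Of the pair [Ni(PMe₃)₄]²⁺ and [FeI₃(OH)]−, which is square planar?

For [Ni(PMe₃)₄]²⁺: Ligand charges: trimethylphosphine is neutral. With an overall charge of +2 the nickel centre must be in the +2 oxidation state. Group 10 minus oxidation state 2 gives a d⁸ configuration. Trimethylphosphine is a strong-field ligand (high in the spectrochemical series). A 3d d⁸ ion with strong-field ligands gains enough CFSE to favour square planar over tetrahedral. → square planar.
For [FeI₃(OH)]−: Each iodide is −1; each hydroxide is −1; balancing the −1 overall charge requires Fe(III). Group 8 minus oxidation state 3 gives a d⁵ configuration. A high-spin d⁵ ion has zero CFSE in either geometry, so four ligands adopt the sterically favoured tetrahedral geometry. → tetrahedral.

[Ni(PMe₃)₄]²⁺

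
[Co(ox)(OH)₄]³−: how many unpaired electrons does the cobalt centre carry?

0 unpaired electrons

Ligand charges: each oxalate is −2; each hydroxide is −1. With an overall charge of −3 the cobalt centre must be in the +3 oxidation state.
Cobalt is a group-9 element; Co(III) is therefore d⁶.
Counting donor atoms: 1×oxalate (bidentate) → 2 donors; 4×hydroxide (monodentate) → 4 donors. Coordination number = 6.
The spin state decides the count: Co(III) has an exceptionally large octahedral splitting and is low-spin with essentially every ligand except fluoride.
An octahedral low-spin d⁶ ion is t₂g⁶e_g⁰, giving 0 unpaired electrons.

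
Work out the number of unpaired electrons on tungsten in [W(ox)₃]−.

1

Ligand charges: each oxalate is −2. With an overall charge of −1 the tungsten centre must be in the +5 oxidation state.
W sits in group 6, so the d-electron count is 6 − 5 = 1.
Counting donor atoms: 3×oxalate (bidentate) → 6 donors. Coordination number = 6.
In an octahedral field the d¹ configuration is t₂g¹e_g⁰ (only one arrangement possible), giving 1 unpaired electron.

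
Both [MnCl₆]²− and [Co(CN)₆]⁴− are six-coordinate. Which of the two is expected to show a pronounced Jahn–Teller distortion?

[Co(CN)₆]⁴−

[MnCl₆]²−: Ligand charges: each chloride is −1. With an overall charge of −2 the manganese centre must be in the +4 oxidation state. Manganese is a group-7 element; Mn(IV) is therefore d³. The d³ configuration leaves the e_g set evenly filled (or empty) — no strong Jahn–Teller driving force.
[Co(CN)₆]⁴−: Ligand charges: each cyanide is −1. With an overall charge of −4 the cobalt centre must be in the +2 oxidation state. Group 9 minus oxidation state 2 gives a d⁷ configuration. Cyanide is a strong-field ligand (high in the spectrochemical series) for a first-row metal, so the complex is low-spin. The t₂g⁶e_g¹ (low-spin) configuration has an unevenly filled e_g set; the Jahn–Teller theorem predicts a tetragonal distortion (typically axial elongation) to lift the degeneracy.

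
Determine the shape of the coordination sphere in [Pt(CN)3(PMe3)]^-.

square planar

Summing ligand charges against the −1 overall charge gives an oxidation state of +2 for platinum.
Group 10 minus oxidation state 2 gives a d⁸ configuration.
With 4 monodentate ligands the coordination number is 4.
A 5d d⁸ ion has a large crystal-field splitting; square planar leaves the high-energy d_{x²−y²} orbital empty and maximises CFSE.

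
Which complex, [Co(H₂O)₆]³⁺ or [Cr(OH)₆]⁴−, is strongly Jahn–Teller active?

[Cr(OH)₆]⁴−

[Co(H₂O)₆]³⁺: Summing ligand charges against the +3 overall charge gives an oxidation state of +3 for cobalt. Cobalt is a group-9 element; Co(III) is therefore d⁶. Co(III) has an exceptionally large octahedral splitting and is low-spin with essentially every ligand except fluoride. The d⁶ configuration leaves the e_g set evenly filled (or empty) — no strong Jahn–Teller driving force.
[Cr(OH)₆]⁴−: Each hydroxide is −1; balancing the −4 overall charge requires Cr(II). Cr sits in group 6, so the d-electron count is 6 − 2 = 4. Hydroxide is a weak-field ligand for a first-row metal, so the complex is high-spin. The t₂g³e_g¹ (high-spin) configuration has an unevenly filled e_g set; the Jahn–Teller theorem predicts a tetragonal distortion (typically axial elongation) to lift the degeneracy.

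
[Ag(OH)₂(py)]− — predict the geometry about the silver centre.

Each hydroxide is −1; pyridine is neutral; balancing the −1 overall charge requires Ag(I).
Silver is a group-11 element; Ag(I) is therefore d¹⁰.
With 3 monodentate ligands the coordination number is 3.
Three ligands around a d¹⁰ centre minimise repulsion in a trigonal-planar arrangement.

trigonal planar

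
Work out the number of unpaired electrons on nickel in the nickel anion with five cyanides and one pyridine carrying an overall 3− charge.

2 unpaired electrons

Summing ligand charges against the −3 overall charge gives an oxidation state of +2 for nickel.
Group 10 minus oxidation state 2 gives a d⁸ configuration.
In an octahedral field the d⁸ configuration is t₂g⁶e_g² (only one arrangement possible), giving 2 unpaired electrons.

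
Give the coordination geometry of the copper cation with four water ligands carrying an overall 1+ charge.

Summing ligand charges against the +1 overall charge gives an oxidation state of +1 for copper.
Group 11 minus oxidation state 1 gives a d¹⁰ configuration.
With 4 monodentate ligands the coordination number is 4.
A d¹⁰ ion has no crystal-field stabilisation preference between square planar and tetrahedral, so four ligands adopt the sterically favoured tetrahedral geometry.

tetrahedral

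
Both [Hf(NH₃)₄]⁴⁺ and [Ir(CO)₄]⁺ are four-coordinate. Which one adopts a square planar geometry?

[Ir(CO)₄]⁺

For [Hf(NH₃)₄]⁴⁺: Ammonia is neutral; balancing the +4 overall charge requires Hf(IV). Hf sits in group 4, so the d-electron count is 4 − 4 = 0. A d⁰ ion has no crystal-field stabilisation preference between square planar and tetrahedral, so four ligands adopt the sterically favoured tetrahedral geometry. → tetrahedral.
For [Ir(CO)₄]⁺: Ligand charges: carbonyl is neutral. With an overall charge of +1 the iridium centre must be in the +1 oxidation state. Group 9 minus oxidation state 1 gives a d⁸ configuration. A 5d d⁸ ion has a large crystal-field splitting; square planar leaves the high-energy d_{x²−y²} orbital empty and maximises CFSE. → square planar.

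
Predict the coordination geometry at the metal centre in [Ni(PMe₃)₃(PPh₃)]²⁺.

square planar

Trimethylphosphine is neutral; triphenylphosphine is neutral; balancing the +2 overall charge requires Ni(II).
Nickel is a group-10 element; Ni(II) is therefore d⁸.
Coordination number: 4.
Trimethylphosphine and triphenylphosphine are strong-field ligands (high in the spectrochemical series).
A 3d d⁸ ion with strong-field ligands gains enough CFSE to favour square planar over tetrahedral.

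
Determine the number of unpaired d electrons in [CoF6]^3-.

4

Ligand charges: each fluoride is −1. With an overall charge of −3 the cobalt centre must be in the +3 oxidation state.
Co sits in group 9, so the d-electron count is 9 − 3 = 6.
The spin state decides the count: fluoride is the one ligand weak enough to leave Co(III) high-spin — [CoF₆]³⁻ is the classic exception.
An octahedral high-spin d⁶ ion is t₂g⁴e_g², giving 4 unpaired electrons.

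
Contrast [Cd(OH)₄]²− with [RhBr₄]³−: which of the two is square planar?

[RhBr₄]³−

For [Cd(OH)₄]²−: Each hydroxide is −1; balancing the −2 overall charge requires Cd(II). Cadmium is a group-12 element; Cd(II) is therefore d¹⁰. A d¹⁰ ion has no crystal-field stabilisation preference between square planar and tetrahedral, so four ligands adopt the sterically favoured tetrahedral geometry. → tetrahedral.
For [RhBr₄]³−: Summing ligand charges against the −3 overall charge gives an oxidation state of +1 for rhodium. Rh sits in group 9, so the d-electron count is 9 − 1 = 8. A 4d d⁸ ion has a large crystal-field splitting; square planar leaves the high-energy d_{x²−y²} orbital empty and maximises CFSE. → square planar.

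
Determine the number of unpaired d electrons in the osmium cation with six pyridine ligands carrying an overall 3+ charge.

Summing ligand charges against the +3 overall charge gives an oxidation state of +3 for osmium.
Group 8 minus oxidation state 3 gives a d⁵ configuration.
The spin state decides the count: a 5d ion has a large Δₒ and is invariably low-spin.
An octahedral low-spin d⁵ ion is t₂g⁵e_g⁰, giving 1 unpaired electron.

1 unpaired electron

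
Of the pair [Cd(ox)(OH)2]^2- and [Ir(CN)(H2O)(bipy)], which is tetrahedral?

[Cd(ox)(OH)2]^2-

For [Cd(ox)(OH)2]^2-: Summing ligand charges against the −2 overall charge gives an oxidation state of +2 for cadmium. Cd sits in group 12, so the d-electron count is 12 − 2 = 10. A d¹⁰ ion has no crystal-field stabilisation preference between square planar and tetrahedral, so four ligands adopt the sterically favoured tetrahedral geometry. → tetrahedral.
For [Ir(CN)(H2O)(bipy)]: Summing ligand charges against the 0 overall charge gives an oxidation state of +1 for iridium. Ir sits in group 9, so the d-electron count is 9 − 1 = 8. A 5d d⁸ ion has a large crystal-field splitting; square planar leaves the high-energy d_{x²−y²} orbital empty and maximises CFSE. → square planar.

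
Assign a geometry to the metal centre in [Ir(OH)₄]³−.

square planar

Ligand charges: each hydroxide is −1. With an overall charge of −3 the iridium centre must be in the +1 oxidation state.
Iridium is a group-9 element; Ir(I) is therefore d⁸.
With 4 monodentate ligands the coordination number is 4.
A 5d d⁸ ion has a large crystal-field splitting; square planar leaves the high-energy d_{x²−y²} orbital empty and maximises CFSE.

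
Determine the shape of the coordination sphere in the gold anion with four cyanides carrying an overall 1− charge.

Ligand charges: each cyanide is −1. With an overall charge of −1 the gold centre must be in the +3 oxidation state.
Au sits in group 11, so the d-electron count is 11 − 3 = 8.
With 4 monodentate ligands the coordination number is 4.
A 5d d⁸ ion has a large crystal-field splitting; square planar leaves the high-energy d_{x²−y²} orbital empty and maximises CFSE.

square planar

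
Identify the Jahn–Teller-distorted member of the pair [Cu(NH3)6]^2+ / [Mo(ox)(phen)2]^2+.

[Cu(NH3)6]^2+: Ligand charges: ammonia is neutral. With an overall charge of +2 the copper centre must be in the +2 oxidation state. Copper is a group-11 element; Cu(II) is therefore d⁹. The t₂g⁶e_g³ configuration has an unevenly filled e_g set; the Jahn–Teller theorem predicts a tetragonal distortion (typically axial elongation) to lift the degeneracy.
[Mo(ox)(phen)2]^2+: Each oxalate is −2; 1,10-phenanthroline is neutral; balancing the +2 overall charge requires Mo(IV). Molybdenum is a group-6 element; Mo(IV) is therefore d². The d² configuration leaves the e_g set evenly filled (or empty) — no strong Jahn–Teller driving force.

[Cu(NH3)6]^2+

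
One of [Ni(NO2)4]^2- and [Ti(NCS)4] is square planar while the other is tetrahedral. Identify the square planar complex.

[Ni(NO2)4]^2-

For [Ni(NO2)4]^2-: Each nitro (N-bound nitrite) is −1; balancing the −2 overall charge requires Ni(II). Group 10 minus oxidation state 2 gives a d⁸ configuration. Nitro (N-bound nitrite) is a strong-field ligand (high in the spectrochemical series). A 3d d⁸ ion with strong-field ligands gains enough CFSE to favour square planar over tetrahedral. → square planar.
For [Ti(NCS)4]: Summing ligand charges against the 0 overall charge gives an oxidation state of +4 for titanium. Ti sits in group 4, so the d-electron count is 4 − 4 = 0. A d⁰ ion has no crystal-field stabilisation preference between square planar and tetrahedral, so four ligands adopt the sterically favoured tetrahedral geometry. → tetrahedral.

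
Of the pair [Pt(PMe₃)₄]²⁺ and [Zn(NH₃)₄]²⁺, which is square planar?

For [Pt(PMe₃)₄]²⁺: Summing ligand charges against the +2 overall charge gives an oxidation state of +2 for platinum. Pt sits in group 10, so the d-electron count is 10 − 2 = 8. A 5d d⁸ ion has a large crystal-field splitting; square planar leaves the high-energy d_{x²−y²} orbital empty and maximises CFSE. → square planar.
For [Zn(NH₃)₄]²⁺: Ligand charges: ammonia is neutral. With an overall charge of +2 the zinc centre must be in the +2 oxidation state. Group 12 minus oxidation state 2 gives a d¹⁰ configuration. A d¹⁰ ion has no crystal-field stabilisation preference between square planar and tetrahedral, so four ligands adopt the sterically favoured tetrahedral geometry. → tetrahedral.

[Pt(PMe₃)₄]²⁺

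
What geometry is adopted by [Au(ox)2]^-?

Each oxalate is −2; balancing the −1 overall charge requires Au(III).
Au sits in group 11, so the d-electron count is 11 − 3 = 8.
Counting donor atoms: 2×oxalate (bidentate) → 4 donors. Coordination number = 4.
A 5d d⁸ ion has a large crystal-field splitting; square planar leaves the high-energy d_{x²−y²} orbital empty and maximises CFSE.

square planar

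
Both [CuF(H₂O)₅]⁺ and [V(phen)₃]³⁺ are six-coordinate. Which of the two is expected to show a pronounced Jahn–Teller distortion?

[CuF(H₂O)₅]⁺: Summing ligand charges against the +1 overall charge gives an oxidation state of +2 for copper. Cu sits in group 11, so the d-electron count is 11 − 2 = 9. The t₂g⁶e_g³ configuration has an unevenly filled e_g set; the Jahn–Teller theorem predicts a tetragonal distortion (typically axial elongation) to lift the degeneracy.
[V(phen)₃]³⁺: Summing ligand charges against the +3 overall charge gives an oxidation state of +3 for vanadium. Group 5 minus oxidation state 3 gives a d² configuration. The d² configuration leaves the e_g set evenly filled (or empty) — no strong Jahn–Teller driving force.

[CuF(H₂O)₅]⁺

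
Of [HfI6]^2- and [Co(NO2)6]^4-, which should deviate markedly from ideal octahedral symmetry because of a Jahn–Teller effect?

[Co(NO2)6]^4-

[HfI6]^2-: Each iodide is −1; balancing the −2 overall charge requires Hf(IV). Hafnium is a group-4 element; Hf(IV) is therefore d⁰. The d⁰ configuration leaves the e_g set evenly filled (or empty) — no strong Jahn–Teller driving force.
[Co(NO2)6]^4-: Each nitro (N-bound nitrite) is −1; balancing the −4 overall charge requires Co(II). Group 9 minus oxidation state 2 gives a d⁷ configuration. Nitro (N-bound nitrite) is a strong-field ligand (high in the spectrochemical series) for a first-row metal, so the complex is low-spin. The t₂g⁶e_g¹ (low-spin) configuration has an unevenly filled e_g set; the Jahn–Teller theorem predicts a tetragonal distortion (typically axial elongation) to lift the degeneracy.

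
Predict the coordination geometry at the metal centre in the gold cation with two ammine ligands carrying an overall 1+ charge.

Summing ligand charges against the +1 overall charge gives an oxidation state of +1 for gold.
Group 11 minus oxidation state 1 gives a d¹⁰ configuration.
With 2 monodentate ligands the coordination number is 2.
A d¹⁰ ion with only two ligands adopts a linear arrangement (sp hybridisation; no CFSE preference).

linear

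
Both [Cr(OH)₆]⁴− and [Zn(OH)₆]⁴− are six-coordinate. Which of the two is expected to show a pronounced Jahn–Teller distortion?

[Cr(OH)₆]⁴−: Each hydroxide is −1; balancing the −4 overall charge requires Cr(II). Group 6 minus oxidation state 2 gives a d⁴ configuration. Hydroxide is a weak-field ligand for a first-row metal, so the complex is high-spin. The t₂g³e_g¹ (high-spin) configuration has an unevenly filled e_g set; the Jahn–Teller theorem predicts a tetragonal distortion (typically axial elongation) to lift the degeneracy.
[Zn(OH)₆]⁴−: Each hydroxide is −1; balancing the −4 overall charge requires Zn(II). Group 12 minus oxidation state 2 gives a d¹⁰ configuration. The d¹⁰ configuration leaves the e_g set evenly filled (or empty) — no strong Jahn–Teller driving force.

[Cr(OH)₆]⁴−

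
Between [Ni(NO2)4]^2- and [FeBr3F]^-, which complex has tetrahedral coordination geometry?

[FeBr3F]^-

For [Ni(NO2)4]^2-: Ligand charges: each nitro (N-bound nitrite) is −1. With an overall charge of −2 the nickel centre must be in the +2 oxidation state. Group 10 minus oxidation state 2 gives a d⁸ configuration. Nitro (N-bound nitrite) is a strong-field ligand (high in the spectrochemical series). A 3d d⁸ ion with strong-field ligands gains enough CFSE to favour square planar over tetrahedral. → square planar.
For [FeBr3F]^-: Ligand charges: each bromide is −1; each fluoride is −1. With an overall charge of −1 the iron centre must be in the +3 oxidation state. Iron is a group-8 element; Fe(III) is therefore d⁵. A high-spin d⁵ ion has zero CFSE in either geometry, so four ligands adopt the sterically favoured tetrahedral geometry. → tetrahedral.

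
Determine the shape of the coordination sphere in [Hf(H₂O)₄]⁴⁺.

Summing ligand charges against the +4 overall charge gives an oxidation state of +4 for hafnium.
Group 4 minus oxidation state 4 gives a d⁰ configuration.
With 4 monodentate ligands the coordination number is 4.
A d⁰ ion has no crystal-field stabilisation preference between square planar and tetrahedral, so four ligands adopt the sterically favoured tetrahedral geometry.

tetrahedral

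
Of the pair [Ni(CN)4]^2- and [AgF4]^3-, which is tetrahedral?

For [Ni(CN)4]^2-: Each cyanide is −1; balancing the −2 overall charge requires Ni(II). Group 10 minus oxidation state 2 gives a d⁸ configuration. Cyanide is a strong-field ligand (high in the spectrochemical series). A 3d d⁸ ion with strong-field ligands gains enough CFSE to favour square planar over tetrahedral. → square planar.
For [AgF4]^3-: Summing ligand charges against the −3 overall charge gives an oxidation state of +1 for silver. Group 11 minus oxidation state 1 gives a d¹⁰ configuration. A d¹⁰ ion has no crystal-field stabilisation preference between square planar and tetrahedral, so four ligands adopt the sterically favoured tetrahedral geometry. → tetrahedral.

[AgF4]^3-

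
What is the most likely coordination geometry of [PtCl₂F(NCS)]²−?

square planar

Summing ligand charges against the −2 overall charge gives an oxidation state of +2 for platinum.
Group 10 minus oxidation state 2 gives a d⁸ configuration.
With 4 monodentate ligands the coordination number is 4.
A 5d d⁸ ion has a large crystal-field splitting; square planar leaves the high-energy d_{x²−y²} orbital empty and maximises CFSE.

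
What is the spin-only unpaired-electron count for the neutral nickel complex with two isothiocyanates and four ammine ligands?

Summing ligand charges against the 0 overall charge gives an oxidation state of +2 for nickel.
Group 10 minus oxidation state 2 gives a d⁸ configuration.
In an octahedral field the d⁸ configuration is t₂g⁶e_g² (only one arrangement possible), giving 2 unpaired electrons.

2 unpaired electrons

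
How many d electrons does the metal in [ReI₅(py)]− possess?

d³

Each iodide is −1; pyridine is neutral; balancing the −1 overall charge requires Re(IV).
Re sits in group 7, so the d-electron count is 7 − 4 = 3.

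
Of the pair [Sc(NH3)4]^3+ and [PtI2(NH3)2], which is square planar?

[PtI2(NH3)2]

For [Sc(NH3)4]^3+: Ligand charges: ammonia is neutral. With an overall charge of +3 the scandium centre must be in the +3 oxidation state. Sc sits in group 3, so the d-electron count is 3 − 3 = 0. A d⁰ ion has no crystal-field stabilisation preference between square planar and tetrahedral, so four ligands adopt the sterically favoured tetrahedral geometry. → tetrahedral.
For [PtI2(NH3)2]: Summing ligand charges against the 0 overall charge gives an oxidation state of +2 for platinum. Group 10 minus oxidation state 2 gives a d⁸ configuration. A 5d d⁸ ion has a large crystal-field splitting; square planar leaves the high-energy d_{x²−y²} orbital empty and maximises CFSE. → square planar.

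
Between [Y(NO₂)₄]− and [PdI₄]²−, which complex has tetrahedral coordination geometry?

[Y(NO₂)₄]−

For [Y(NO₂)₄]−: Summing ligand charges against the −1 overall charge gives an oxidation state of +3 for yttrium. Yttrium is a group-3 element; Y(III) is therefore d⁰. A d⁰ ion has no crystal-field stabilisation preference between square planar and tetrahedral, so four ligands adopt the sterically favoured tetrahedral geometry. → tetrahedral.
For [PdI₄]²−: Ligand charges: each iodide is −1. With an overall charge of −2 the palladium centre must be in the +2 oxidation state. Group 10 minus oxidation state 2 gives a d⁸ configuration. A 4d d⁸ ion has a large crystal-field splitting; square planar leaves the high-energy d_{x²−y²} orbital empty and maximises CFSE. → square planar.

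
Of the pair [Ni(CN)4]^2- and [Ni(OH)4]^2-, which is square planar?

[Ni(CN)4]^2-

For [Ni(CN)4]^2-: Ligand charges: each cyanide is −1. With an overall charge of −2 the nickel centre must be in the +2 oxidation state. Group 10 minus oxidation state 2 gives a d⁸ configuration. Cyanide is a strong-field ligand (high in the spectrochemical series). A 3d d⁸ ion with strong-field ligands gains enough CFSE to favour square planar over tetrahedral. → square planar.
For [Ni(OH)4]^2-: Summing ligand charges against the −2 overall charge gives an oxidation state of +2 for nickel. Ni sits in group 10, so the d-electron count is 10 − 2 = 8. Hydroxide is a weak-field ligand. With weak-field ligands the CFSE gain from square planar is small, so a 3d d⁸ ion takes the sterically preferred tetrahedral geometry. → tetrahedral.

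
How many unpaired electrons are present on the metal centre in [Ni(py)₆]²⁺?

Ligand charges: pyridine is neutral. With an overall charge of +2 the nickel centre must be in the +2 oxidation state.
Ni sits in group 10, so the d-electron count is 10 − 2 = 8.
In an octahedral field the d⁸ configuration is t₂g⁶e_g² (only one arrangement possible), giving 2 unpaired electrons.

2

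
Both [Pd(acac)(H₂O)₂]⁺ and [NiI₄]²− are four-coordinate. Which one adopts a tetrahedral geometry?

For [Pd(acac)(H₂O)₂]⁺: Ligand charges: each acetylacetonate is −1; water is neutral. With an overall charge of +1 the palladium centre must be in the +2 oxidation state. Group 10 minus oxidation state 2 gives a d⁸ configuration. A 4d d⁸ ion has a large crystal-field splitting; square planar leaves the high-energy d_{x²−y²} orbital empty and maximises CFSE. → square planar.
For [NiI₄]²−: Summing ligand charges against the −2 overall charge gives an oxidation state of +2 for nickel. Ni sits in group 10, so the d-electron count is 10 − 2 = 8. Iodide is a weak-field ligand. With weak-field ligands the CFSE gain from square planar is small, so a 3d d⁸ ion takes the sterically preferred tetrahedral geometry. → tetrahedral.

[NiI₄]²−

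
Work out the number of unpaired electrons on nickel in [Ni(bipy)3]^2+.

Ligand charges: 2,2′-bipyridine is neutral. With an overall charge of +2 the nickel centre must be in the +2 oxidation state.
Nickel is a group-10 element; Ni(II) is therefore d⁸.
Counting donor atoms: 3×2,2′-bipyridine (bidentate) → 6 donors. Coordination number = 6.
In an octahedral field the d⁸ configuration is t₂g⁶e_g² (only one arrangement possible), giving 2 unpaired electrons.

2 unpaired electrons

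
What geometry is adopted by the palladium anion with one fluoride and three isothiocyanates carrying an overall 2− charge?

Summing ligand charges against the −2 overall charge gives an oxidation state of +2 for palladium.
Group 10 minus oxidation state 2 gives a d⁸ configuration.
Coordination number: 4.
A 4d d⁸ ion has a large crystal-field splitting; square planar leaves the high-energy d_{x²−y²} orbital empty and maximises CFSE.

square planar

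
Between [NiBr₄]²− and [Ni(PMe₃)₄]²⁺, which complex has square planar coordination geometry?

[Ni(PMe₃)₄]²⁺

For [NiBr₄]²−: Each bromide is −1; balancing the −2 overall charge requires Ni(II). Nickel is a group-10 element; Ni(II) is therefore d⁸. Bromide is a weak-field ligand. With weak-field ligands the CFSE gain from square planar is small, so a 3d d⁸ ion takes the sterically preferred tetrahedral geometry. → tetrahedral.
For [Ni(PMe₃)₄]²⁺: Trimethylphosphine is neutral; balancing the +2 overall charge requires Ni(II). Ni sits in group 10, so the d-electron count is 10 − 2 = 8. Trimethylphosphine is a strong-field ligand (high in the spectrochemical series). A 3d d⁸ ion with strong-field ligands gains enough CFSE to favour square planar over tetrahedral. → square planar.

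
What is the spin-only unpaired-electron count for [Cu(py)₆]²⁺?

Ligand charges: pyridine is neutral. With an overall charge of +2 the copper centre must be in the +2 oxidation state.
Cu sits in group 11, so the d-electron count is 11 − 2 = 9.
In an octahedral field the d⁹ configuration is t₂g⁶e_g³ (only one arrangement possible), giving 1 unpaired electron.

1 unpaired electron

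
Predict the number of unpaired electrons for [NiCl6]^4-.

2

Ligand charges: each chloride is −1. With an overall charge of −4 the nickel centre must be in the +2 oxidation state.
Nickel is a group-10 element; Ni(II) is therefore d⁸.
In an octahedral field the d⁸ configuration is t₂g⁶e_g² (only one arrangement possible), giving 2 unpaired electrons.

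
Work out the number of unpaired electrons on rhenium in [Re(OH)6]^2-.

3 unpaired electrons

Ligand charges: each hydroxide is −1. With an overall charge of −2 the rhenium centre must be in the +4 oxidation state.
Re sits in group 7, so the d-electron count is 7 − 4 = 3.
In an octahedral field the d³ configuration is t₂g³e_g⁰ (only one arrangement possible), giving 3 unpaired electrons.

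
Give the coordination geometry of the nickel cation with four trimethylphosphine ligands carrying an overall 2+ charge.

Trimethylphosphine is neutral; balancing the +2 overall charge requires Ni(II).
Group 10 minus oxidation state 2 gives a d⁸ configuration.
Coordination number: 4.
Trimethylphosphine is a strong-field ligand (high in the spectrochemical series).
A 3d d⁸ ion with strong-field ligands gains enough CFSE to favour square planar over tetrahedral.

square planar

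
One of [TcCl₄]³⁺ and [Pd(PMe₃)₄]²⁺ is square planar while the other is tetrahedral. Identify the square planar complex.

For [TcCl₄]³⁺: Summing ligand charges against the +3 overall charge gives an oxidation state of +7 for technetium. Tc sits in group 7, so the d-electron count is 7 − 7 = 0. A d⁰ ion has no crystal-field stabilisation preference between square planar and tetrahedral, so four ligands adopt the sterically favoured tetrahedral geometry. → tetrahedral.
For [Pd(PMe₃)₄]²⁺: Summing ligand charges against the +2 overall charge gives an oxidation state of +2 for palladium. Pd sits in group 10, so the d-electron count is 10 − 2 = 8. A 4d d⁸ ion has a large crystal-field splitting; square planar leaves the high-energy d_{x²−y²} orbital empty and maximises CFSE. → square planar.

[Pd(PMe₃)₄]²⁺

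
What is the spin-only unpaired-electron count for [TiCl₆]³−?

Ligand charges: each chloride is −1. With an overall charge of −3 the titanium centre must be in the +3 oxidation state.
Ti sits in group 4, so the d-electron count is 4 − 3 = 1.
In an octahedral field the d¹ configuration is t₂g¹e_g⁰ (only one arrangement possible), giving 1 unpaired electron.

1 unpaired electron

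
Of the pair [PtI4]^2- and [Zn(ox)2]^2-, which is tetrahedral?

[Zn(ox)2]^2-

For [PtI4]^2-: Each iodide is −1; balancing the −2 overall charge requires Pt(II). Platinum is a group-10 element; Pt(II) is therefore d⁸. A 5d d⁸ ion has a large crystal-field splitting; square planar leaves the high-energy d_{x²−y²} orbital empty and maximises CFSE. → square planar.
For [Zn(ox)2]^2-: Summing ligand charges against the −2 overall charge gives an oxidation state of +2 for zinc. Group 12 minus oxidation state 2 gives a d¹⁰ configuration. A d¹⁰ ion has no crystal-field stabilisation preference between square planar and tetrahedral, so four ligands adopt the sterically favoured tetrahedral geometry. → tetrahedral.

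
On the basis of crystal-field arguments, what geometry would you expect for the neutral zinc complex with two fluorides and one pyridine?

trigonal planar

Each fluoride is −1; pyridine is neutral; balancing the 0 overall charge requires Zn(II).
Zinc is a group-12 element; Zn(II) is therefore d¹⁰.
Coordination number: 3.
Three ligands around a d¹⁰ centre minimise repulsion in a trigonal-planar arrangement.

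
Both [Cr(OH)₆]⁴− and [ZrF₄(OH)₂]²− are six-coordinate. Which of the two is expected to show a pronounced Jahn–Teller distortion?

[Cr(OH)₆]⁴−

[Cr(OH)₆]⁴−: Ligand charges: each hydroxide is −1. With an overall charge of −4 the chromium centre must be in the +2 oxidation state. Cr sits in group 6, so the d-electron count is 6 − 2 = 4. Hydroxide is a weak-field ligand for a first-row metal, so the complex is high-spin. The t₂g³e_g¹ (high-spin) configuration has an unevenly filled e_g set; the Jahn–Teller theorem predicts a tetragonal distortion (typically axial elongation) to lift the degeneracy.
[ZrF₄(OH)₂]²−: Summing ligand charges against the −2 overall charge gives an oxidation state of +4 for zirconium. Zr sits in group 4, so the d-electron count is 4 − 4 = 0. The d⁰ configuration leaves the e_g set evenly filled (or empty) — no strong Jahn–Teller driving force.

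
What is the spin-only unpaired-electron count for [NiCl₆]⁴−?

2

Ligand charges: each chloride is −1. With an overall charge of −4 the nickel centre must be in the +2 oxidation state.
Nickel is a group-10 element; Ni(II) is therefore d⁸.
In an octahedral field the d⁸ configuration is t₂g⁶e_g² (only one arrangement possible), giving 2 unpaired electrons.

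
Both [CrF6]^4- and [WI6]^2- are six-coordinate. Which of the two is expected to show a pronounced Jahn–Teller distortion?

[CrF6]^4-

[CrF6]^4-: Each fluoride is −1; balancing the −4 overall charge requires Cr(II). Cr sits in group 6, so the d-electron count is 6 − 2 = 4. Fluoride is a weak-field ligand for a first-row metal, so the complex is high-spin. The t₂g³e_g¹ (high-spin) configuration has an unevenly filled e_g set; the Jahn–Teller theorem predicts a tetragonal distortion (typically axial elongation) to lift the degeneracy.
[WI6]^2-: Ligand charges: each iodide is −1. With an overall charge of −2 the tungsten centre must be in the +4 oxidation state. W sits in group 6, so the d-electron count is 6 − 4 = 2. The d² configuration leaves the e_g set evenly filled (or empty) — no strong Jahn–Teller driving force.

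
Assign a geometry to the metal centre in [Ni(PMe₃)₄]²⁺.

Summing ligand charges against the +2 overall charge gives an oxidation state of +2 for nickel.
Ni sits in group 10, so the d-electron count is 10 − 2 = 8.
Coordination number: 4.
Trimethylphosphine is a strong-field ligand (high in the spectrochemical series).
A 3d d⁸ ion with strong-field ligands gains enough CFSE to favour square planar over tetrahedral.

square planar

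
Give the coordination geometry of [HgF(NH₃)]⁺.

Each fluoride is −1; ammonia is neutral; balancing the +1 overall charge requires Hg(II).
Mercury is a group-12 element; Hg(II) is therefore d¹⁰.
Coordination number: 2.
A d¹⁰ ion with only two ligands adopts a linear arrangement (sp hybridisation; no CFSE preference).

linear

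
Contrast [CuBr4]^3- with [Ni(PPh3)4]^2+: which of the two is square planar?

For [CuBr4]^3-: Each bromide is −1; balancing the −3 overall charge requires Cu(I). Copper is a group-11 element; Cu(I) is therefore d¹⁰. A d¹⁰ ion has no crystal-field stabilisation preference between square planar and tetrahedral, so four ligands adopt the sterically favoured tetrahedral geometry. → tetrahedral.
For [Ni(PPh3)4]^2+: Ligand charges: triphenylphosphine is neutral. With an overall charge of +2 the nickel centre must be in the +2 oxidation state. Group 10 minus oxidation state 2 gives a d⁸ configuration. Triphenylphosphine is a strong-field ligand (high in the spectrochemical series). A 3d d⁸ ion with strong-field ligands gains enough CFSE to favour square planar over tetrahedral. → square planar.

[Ni(PPh3)4]^2+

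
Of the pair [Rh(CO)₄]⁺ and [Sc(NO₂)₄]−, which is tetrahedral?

For [Rh(CO)₄]⁺: Ligand charges: carbonyl is neutral. With an overall charge of +1 the rhodium centre must be in the +1 oxidation state. Rh sits in group 9, so the d-electron count is 9 − 1 = 8. A 4d d⁸ ion has a large crystal-field splitting; square planar leaves the high-energy d_{x²−y²} orbital empty and maximises CFSE. → square planar.
For [Sc(NO₂)₄]−: Summing ligand charges against the −1 overall charge gives an oxidation state of +3 for scandium. Group 3 minus oxidation state 3 gives a d⁰ configuration. A d⁰ ion has no crystal-field stabilisation preference between square planar and tetrahedral, so four ligands adopt the sterically favoured tetrahedral geometry. → tetrahedral.

[Sc(NO₂)₄]−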